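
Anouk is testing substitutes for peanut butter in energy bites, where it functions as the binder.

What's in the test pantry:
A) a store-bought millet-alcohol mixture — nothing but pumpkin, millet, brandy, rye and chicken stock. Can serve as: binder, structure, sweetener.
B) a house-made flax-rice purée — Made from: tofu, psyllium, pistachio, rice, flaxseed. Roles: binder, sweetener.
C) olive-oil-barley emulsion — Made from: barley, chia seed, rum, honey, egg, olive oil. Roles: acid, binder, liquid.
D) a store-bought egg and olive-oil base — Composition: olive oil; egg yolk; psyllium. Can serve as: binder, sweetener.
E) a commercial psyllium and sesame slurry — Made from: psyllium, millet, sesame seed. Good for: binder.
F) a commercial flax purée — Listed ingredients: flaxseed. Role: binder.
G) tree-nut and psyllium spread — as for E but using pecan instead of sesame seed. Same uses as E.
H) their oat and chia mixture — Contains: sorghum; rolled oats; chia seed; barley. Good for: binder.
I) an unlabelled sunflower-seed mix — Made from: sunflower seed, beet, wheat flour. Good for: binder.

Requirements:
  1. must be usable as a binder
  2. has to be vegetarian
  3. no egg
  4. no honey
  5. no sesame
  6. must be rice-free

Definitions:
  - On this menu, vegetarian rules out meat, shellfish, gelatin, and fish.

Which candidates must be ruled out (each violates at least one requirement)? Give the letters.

A: has chicken stock, so not vegetarian — no
B: has rice, so not rice-free — no
C: has honey, so not honey-free; has egg, so not egg-free — no
D: has egg yolk, so not egg-free — reject
E: has sesame seed, so not sesame-free — no
F: every rule checks out — keep
G: every rule checks out — OK
H: every rule checks out — OK
I: all constraints satisfied — keep

A, B, C, D, E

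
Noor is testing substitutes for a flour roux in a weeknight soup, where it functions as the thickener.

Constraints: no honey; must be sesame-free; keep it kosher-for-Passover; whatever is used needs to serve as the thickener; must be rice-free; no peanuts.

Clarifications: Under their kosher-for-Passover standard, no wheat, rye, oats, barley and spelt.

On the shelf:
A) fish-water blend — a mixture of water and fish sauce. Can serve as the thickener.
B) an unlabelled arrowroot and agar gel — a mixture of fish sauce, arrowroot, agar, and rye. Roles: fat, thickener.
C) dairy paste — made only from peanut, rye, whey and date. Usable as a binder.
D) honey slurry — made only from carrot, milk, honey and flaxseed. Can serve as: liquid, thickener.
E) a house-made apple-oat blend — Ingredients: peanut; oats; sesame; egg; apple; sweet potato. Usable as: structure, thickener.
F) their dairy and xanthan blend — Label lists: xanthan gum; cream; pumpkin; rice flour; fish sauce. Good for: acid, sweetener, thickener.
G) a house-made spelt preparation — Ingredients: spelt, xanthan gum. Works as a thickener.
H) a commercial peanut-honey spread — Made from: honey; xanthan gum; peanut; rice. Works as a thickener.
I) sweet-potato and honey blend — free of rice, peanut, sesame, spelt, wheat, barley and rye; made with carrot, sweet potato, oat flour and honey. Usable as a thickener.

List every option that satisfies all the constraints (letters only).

A: all constraints satisfied — valid
B: has rye, so not kosher-for-Passover — out
C: not usable as a thickener; has rye, so not kosher-for-Passover (and 1 more) — no
D: has honey, so not honey-free — no
E: has oats, so not kosher-for-Passover; has peanut, so not peanut-free (and 1 more) — no
F: has rice flour, so not rice-free — out
G: has spelt, so not kosher-for-Passover — reject
H: has peanut, so not peanut-free; has honey, so not honey-free (and 1 more) — no
I: has oat flour, so not kosher-for-Passover; has honey, so not honey-free — reject

A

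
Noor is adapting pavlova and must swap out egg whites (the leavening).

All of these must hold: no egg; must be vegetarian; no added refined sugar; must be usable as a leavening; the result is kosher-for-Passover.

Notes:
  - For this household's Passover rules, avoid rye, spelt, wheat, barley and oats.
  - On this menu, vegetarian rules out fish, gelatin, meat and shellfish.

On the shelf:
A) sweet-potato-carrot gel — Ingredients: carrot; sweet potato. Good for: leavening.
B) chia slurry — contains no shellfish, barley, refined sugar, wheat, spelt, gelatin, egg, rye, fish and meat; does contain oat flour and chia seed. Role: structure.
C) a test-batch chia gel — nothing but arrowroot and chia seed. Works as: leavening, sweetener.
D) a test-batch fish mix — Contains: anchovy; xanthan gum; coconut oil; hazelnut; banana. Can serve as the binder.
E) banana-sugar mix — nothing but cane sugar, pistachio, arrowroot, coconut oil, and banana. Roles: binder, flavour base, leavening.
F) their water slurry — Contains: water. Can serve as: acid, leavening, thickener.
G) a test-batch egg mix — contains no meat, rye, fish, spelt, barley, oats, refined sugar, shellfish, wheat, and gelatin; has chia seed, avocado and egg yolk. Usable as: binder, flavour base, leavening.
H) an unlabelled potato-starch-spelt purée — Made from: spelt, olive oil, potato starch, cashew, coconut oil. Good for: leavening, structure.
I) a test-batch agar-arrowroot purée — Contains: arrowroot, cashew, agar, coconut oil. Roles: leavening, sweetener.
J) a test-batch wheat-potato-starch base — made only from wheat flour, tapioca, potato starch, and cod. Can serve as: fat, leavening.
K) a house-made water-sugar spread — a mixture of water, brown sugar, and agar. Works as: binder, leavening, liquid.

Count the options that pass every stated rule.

A: no refined sugar, vegetarian — OK
B: not usable as a leavening; has oat flour, so not kosher-for-Passover — out
C: all constraints satisfied — OK
D: not usable as a leavening; has anchovy, so not vegetarian — out
E: has cane sugar, so not no-added-sugar — reject
F: works as a leavening, no egg, vegetarian — keep
G: has egg yolk, so not egg-free — out
H: has spelt, so not kosher-for-Passover — no
I: works as a leavening, kosher-for-Passover, vegetarian — valid
J: has wheat flour, so not kosher-for-Passover; has cod, so not vegetarian — reject
K: has brown sugar, so not no-added-sugar — out

4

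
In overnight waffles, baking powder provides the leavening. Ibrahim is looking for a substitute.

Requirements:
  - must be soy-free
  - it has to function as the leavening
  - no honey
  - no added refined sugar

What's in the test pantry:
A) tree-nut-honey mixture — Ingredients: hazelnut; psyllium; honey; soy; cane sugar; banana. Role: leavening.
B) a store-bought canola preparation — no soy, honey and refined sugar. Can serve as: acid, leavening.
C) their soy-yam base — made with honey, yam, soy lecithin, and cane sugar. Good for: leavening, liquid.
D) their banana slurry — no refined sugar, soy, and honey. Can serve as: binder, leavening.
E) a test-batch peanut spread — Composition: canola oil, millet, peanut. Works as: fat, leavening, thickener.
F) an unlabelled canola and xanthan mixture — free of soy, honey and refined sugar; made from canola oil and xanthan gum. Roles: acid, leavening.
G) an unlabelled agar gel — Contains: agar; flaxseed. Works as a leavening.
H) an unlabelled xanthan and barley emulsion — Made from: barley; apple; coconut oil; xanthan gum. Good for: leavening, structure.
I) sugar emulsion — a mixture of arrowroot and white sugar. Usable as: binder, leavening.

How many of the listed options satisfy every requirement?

A: has soy, so not soy-free; has honey, so not honey-free (and 1 more) — reject
B: no refined sugar, no honey — keep
C: has soy lecithin, so not soy-free; has honey, so not honey-free (and 1 more) — out
D: works as a leavening, no soy, no honey — valid
E: works as a leavening, no honey, no refined sugar — keep
F: every rule checks out — OK
G: no refined sugar, no honey — keep
H: every rule checks out — OK
I: has white sugar, so not no-added-sugar — no

6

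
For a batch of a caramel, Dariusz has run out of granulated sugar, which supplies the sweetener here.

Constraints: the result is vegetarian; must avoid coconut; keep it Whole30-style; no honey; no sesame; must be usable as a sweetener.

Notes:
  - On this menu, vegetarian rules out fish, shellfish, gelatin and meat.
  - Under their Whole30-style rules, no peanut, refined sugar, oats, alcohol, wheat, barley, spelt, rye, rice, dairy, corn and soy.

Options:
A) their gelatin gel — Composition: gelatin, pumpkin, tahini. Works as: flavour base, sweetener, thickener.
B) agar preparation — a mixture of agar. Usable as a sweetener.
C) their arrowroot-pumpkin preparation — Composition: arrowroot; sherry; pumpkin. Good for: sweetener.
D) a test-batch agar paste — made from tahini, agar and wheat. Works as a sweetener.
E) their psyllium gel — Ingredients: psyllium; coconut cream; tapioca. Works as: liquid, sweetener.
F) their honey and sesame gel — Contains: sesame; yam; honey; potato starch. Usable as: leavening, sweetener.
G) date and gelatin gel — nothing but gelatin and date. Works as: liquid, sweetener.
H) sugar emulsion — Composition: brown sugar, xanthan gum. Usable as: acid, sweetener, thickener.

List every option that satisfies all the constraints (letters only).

A: has gelatin, so not vegetarian; has tahini, so not sesame-free — out
B: only agar; none excluded — OK
C: has sherry, so not Whole30-style — reject
D: has wheat, so not Whole30-style; has tahini, so not sesame-free — no
E: has coconut cream, so not coconut-free — reject
F: has sesame, so not sesame-free; has honey, so not honey-free — reject
G: has gelatin, so not vegetarian — out
H: has brown sugar, so not Whole30-style — no

B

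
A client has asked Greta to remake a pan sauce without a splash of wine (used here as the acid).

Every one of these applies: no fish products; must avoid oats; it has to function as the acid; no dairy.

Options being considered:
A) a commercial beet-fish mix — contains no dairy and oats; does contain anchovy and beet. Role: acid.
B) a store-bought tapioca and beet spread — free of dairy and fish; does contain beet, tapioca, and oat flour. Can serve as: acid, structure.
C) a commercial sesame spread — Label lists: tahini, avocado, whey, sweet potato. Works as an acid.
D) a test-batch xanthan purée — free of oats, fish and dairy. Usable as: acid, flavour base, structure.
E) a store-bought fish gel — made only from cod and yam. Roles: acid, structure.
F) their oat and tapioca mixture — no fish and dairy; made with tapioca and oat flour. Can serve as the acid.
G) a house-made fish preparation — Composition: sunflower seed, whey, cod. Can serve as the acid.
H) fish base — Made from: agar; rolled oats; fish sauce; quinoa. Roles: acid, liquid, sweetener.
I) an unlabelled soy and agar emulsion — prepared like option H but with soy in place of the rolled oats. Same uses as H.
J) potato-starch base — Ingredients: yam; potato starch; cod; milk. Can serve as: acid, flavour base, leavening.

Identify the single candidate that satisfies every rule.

A: has anchovy, so not fish-free — reject
B: has oat flour, so not oat-free — reject
C: has whey, so not dairy-free — reject
D: works as an acid, no oats, no fish — valid
E: has cod, so not fish-free — no
F: has oat flour, so not oat-free — no
G: has cod, so not fish-free; has whey, so not dairy-free — reject
H: has fish sauce, so not fish-free; has rolled oats, so not oat-free — out
I: has fish sauce, so not fish-free — out
J: has cod, so not fish-free; has milk, so not dairy-free — out

D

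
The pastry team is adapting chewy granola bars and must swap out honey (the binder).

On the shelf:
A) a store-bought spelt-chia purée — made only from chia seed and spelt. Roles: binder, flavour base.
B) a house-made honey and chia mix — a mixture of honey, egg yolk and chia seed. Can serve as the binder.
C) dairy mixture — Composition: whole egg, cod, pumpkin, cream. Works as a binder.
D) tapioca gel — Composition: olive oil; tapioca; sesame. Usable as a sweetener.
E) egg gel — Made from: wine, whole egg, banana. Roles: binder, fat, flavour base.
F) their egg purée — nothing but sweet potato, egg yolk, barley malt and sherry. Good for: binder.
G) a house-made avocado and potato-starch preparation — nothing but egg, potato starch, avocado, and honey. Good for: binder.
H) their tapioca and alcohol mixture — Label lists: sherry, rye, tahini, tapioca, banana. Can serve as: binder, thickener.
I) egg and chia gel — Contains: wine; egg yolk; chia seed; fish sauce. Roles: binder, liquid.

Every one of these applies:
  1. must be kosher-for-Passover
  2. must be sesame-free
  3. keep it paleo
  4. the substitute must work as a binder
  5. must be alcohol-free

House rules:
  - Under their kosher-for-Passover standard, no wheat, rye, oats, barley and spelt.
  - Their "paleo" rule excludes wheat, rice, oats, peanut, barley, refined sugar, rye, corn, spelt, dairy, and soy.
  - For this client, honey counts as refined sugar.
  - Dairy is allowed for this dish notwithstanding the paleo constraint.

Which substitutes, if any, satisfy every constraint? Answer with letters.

C

A: has spelt, so not kosher-for-Passover; has spelt, so not paleo — no
B: has honey, so not paleo — no
C: dairy is permitted under the paleo carve-out; nothing else excluded — OK
D: not usable as a binder; has sesame, so not sesame-free — no
E: has wine, so not alcohol-free — reject
F: has barley malt, so not kosher-for-Passover; has barley malt, so not paleo (and 1 more) — no
G: has honey, so not paleo — reject
H: has rye, so not kosher-for-Passover; has rye, so not paleo (and 2 more) — out
I: has wine, so not alcohol-free — out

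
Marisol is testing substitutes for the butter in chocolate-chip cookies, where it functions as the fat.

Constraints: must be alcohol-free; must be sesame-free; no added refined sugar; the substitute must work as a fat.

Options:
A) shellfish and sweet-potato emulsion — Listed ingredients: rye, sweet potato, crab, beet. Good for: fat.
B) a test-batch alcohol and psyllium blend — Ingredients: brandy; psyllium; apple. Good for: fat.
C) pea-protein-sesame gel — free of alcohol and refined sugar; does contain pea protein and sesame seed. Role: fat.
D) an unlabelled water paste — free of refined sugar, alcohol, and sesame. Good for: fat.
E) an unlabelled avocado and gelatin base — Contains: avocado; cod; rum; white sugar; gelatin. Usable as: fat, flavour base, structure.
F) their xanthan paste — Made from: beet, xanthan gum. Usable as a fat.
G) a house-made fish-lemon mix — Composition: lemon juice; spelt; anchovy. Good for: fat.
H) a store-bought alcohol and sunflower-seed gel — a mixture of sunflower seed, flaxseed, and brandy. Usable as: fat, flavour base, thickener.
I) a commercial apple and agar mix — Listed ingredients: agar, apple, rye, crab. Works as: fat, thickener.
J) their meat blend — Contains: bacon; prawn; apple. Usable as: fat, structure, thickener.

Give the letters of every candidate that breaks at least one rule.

A: every rule checks out — OK
B: has brandy, so not alcohol-free — reject
C: has sesame seed, so not sesame-free — no
D: works as a fat, no sesame, no refined sugar — valid
E: has rum, so not alcohol-free; has white sugar, so not no-added-sugar — reject
F: no alcohol, no refined sugar — keep
G: nothing on the exclusion list — OK
H: has brandy, so not alcohol-free — no
I: all constraints satisfied — keep
J: works as a fat, no sesame, no alcohol — OK

B, C, E, H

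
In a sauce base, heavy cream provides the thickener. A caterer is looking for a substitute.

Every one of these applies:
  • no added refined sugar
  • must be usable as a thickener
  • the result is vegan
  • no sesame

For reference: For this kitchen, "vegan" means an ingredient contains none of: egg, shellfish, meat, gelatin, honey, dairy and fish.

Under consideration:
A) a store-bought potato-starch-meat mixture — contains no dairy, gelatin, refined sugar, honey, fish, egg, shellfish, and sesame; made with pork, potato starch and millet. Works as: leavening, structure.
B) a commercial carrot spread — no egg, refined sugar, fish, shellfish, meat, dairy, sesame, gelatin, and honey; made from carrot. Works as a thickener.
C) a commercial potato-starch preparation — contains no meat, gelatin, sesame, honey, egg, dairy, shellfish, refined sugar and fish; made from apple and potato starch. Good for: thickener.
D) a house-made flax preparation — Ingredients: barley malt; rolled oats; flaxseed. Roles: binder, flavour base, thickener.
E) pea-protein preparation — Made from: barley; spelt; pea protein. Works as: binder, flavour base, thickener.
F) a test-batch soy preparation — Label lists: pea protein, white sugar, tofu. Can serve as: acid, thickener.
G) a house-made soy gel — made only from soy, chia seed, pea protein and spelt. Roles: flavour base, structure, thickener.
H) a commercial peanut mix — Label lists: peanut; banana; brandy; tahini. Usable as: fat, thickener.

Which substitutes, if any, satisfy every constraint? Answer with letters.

B, C, D, E, G

A: not usable as a thickener; has pork, so not vegan — reject
B: works as a thickener, no refined sugar, vegan — OK
C: works as a thickener, no sesame, vegan — valid
D: every rule checks out — valid
E: works as a thickener, no sesame, no refined sugar — keep
F: has white sugar, so not no-added-sugar — no
G: soy and spelt etc. — none of it excluded — OK
H: has tahini, so not sesame-free — out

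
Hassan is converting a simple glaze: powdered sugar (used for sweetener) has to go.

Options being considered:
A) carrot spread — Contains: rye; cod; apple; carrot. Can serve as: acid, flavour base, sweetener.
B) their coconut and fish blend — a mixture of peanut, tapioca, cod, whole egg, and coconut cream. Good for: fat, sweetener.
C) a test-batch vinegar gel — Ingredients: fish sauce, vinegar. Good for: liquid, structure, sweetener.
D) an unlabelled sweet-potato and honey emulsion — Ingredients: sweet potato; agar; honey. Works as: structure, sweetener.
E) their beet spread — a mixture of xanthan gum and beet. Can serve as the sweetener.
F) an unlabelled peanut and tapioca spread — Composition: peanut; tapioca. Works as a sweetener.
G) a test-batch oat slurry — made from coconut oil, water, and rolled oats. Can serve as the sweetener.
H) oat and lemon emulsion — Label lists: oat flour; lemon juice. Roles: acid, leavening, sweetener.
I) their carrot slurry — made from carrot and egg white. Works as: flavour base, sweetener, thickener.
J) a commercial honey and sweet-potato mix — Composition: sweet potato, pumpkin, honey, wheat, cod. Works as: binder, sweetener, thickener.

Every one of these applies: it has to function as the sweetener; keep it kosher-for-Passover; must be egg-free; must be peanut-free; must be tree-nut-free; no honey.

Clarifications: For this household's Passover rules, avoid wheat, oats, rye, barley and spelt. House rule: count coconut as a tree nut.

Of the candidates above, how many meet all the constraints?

A: has rye, so not kosher-for-Passover — no
B: has whole egg, so not egg-free; has peanut, so not peanut-free (and 1 more) — reject
C: works as a sweetener, no egg, no honey — valid
D: has honey, so not honey-free — out
E: works as a sweetener, no egg, no honey — OK
F: has peanut, so not peanut-free — out
G: has rolled oats, so not kosher-for-Passover; has coconut oil, so not tree-nut-free — no
H: has oat flour, so not kosher-for-Passover — out
I: has egg white, so not egg-free — out
J: has wheat, so not kosher-for-Passover; has honey, so not honey-free — no

2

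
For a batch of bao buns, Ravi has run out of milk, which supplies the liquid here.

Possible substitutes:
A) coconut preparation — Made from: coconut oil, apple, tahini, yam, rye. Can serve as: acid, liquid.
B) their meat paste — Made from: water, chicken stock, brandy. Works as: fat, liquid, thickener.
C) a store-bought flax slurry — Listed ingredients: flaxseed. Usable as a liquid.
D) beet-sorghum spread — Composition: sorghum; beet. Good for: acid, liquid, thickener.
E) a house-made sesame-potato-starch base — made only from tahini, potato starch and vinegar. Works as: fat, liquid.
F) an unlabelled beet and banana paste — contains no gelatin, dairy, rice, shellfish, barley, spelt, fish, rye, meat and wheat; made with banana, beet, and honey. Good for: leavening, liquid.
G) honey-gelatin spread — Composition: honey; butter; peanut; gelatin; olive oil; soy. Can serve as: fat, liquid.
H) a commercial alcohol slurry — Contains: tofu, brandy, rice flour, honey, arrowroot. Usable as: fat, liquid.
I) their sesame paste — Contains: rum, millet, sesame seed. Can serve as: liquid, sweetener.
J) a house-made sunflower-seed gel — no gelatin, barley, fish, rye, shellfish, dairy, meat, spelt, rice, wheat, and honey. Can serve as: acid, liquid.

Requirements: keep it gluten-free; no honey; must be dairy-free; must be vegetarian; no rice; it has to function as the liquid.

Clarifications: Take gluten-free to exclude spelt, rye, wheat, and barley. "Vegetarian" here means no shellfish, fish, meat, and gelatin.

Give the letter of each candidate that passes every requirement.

C, D, E, I, J

A: has rye, so not gluten-free — out
B: has chicken stock, so not vegetarian — reject
C: every rule checks out — valid
D: only sorghum and beet; none excluded — valid
E: works as a liquid, no dairy, gluten-free — valid
F: has honey, so not honey-free — out
G: has gelatin, so not vegetarian; has honey, so not honey-free (and 1 more) — out
H: has honey, so not honey-free; has rice flour, so not rice-free — reject
I: all constraints satisfied — valid
J: no honey, gluten-free — OK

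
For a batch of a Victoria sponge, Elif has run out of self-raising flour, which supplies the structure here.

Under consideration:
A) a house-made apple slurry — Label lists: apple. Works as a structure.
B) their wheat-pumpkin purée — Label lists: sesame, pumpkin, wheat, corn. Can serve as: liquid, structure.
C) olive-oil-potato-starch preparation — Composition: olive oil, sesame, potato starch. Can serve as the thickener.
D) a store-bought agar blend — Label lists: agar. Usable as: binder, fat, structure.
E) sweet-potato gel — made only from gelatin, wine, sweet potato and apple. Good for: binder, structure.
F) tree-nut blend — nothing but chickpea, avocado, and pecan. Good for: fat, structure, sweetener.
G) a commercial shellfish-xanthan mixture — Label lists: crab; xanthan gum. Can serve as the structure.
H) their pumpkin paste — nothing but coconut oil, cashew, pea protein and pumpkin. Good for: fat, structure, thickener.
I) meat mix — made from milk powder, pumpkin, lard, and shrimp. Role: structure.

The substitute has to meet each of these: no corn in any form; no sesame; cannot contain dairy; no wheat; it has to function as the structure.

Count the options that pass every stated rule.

A: nothing on the exclusion list — valid
B: has wheat, so not wheat-free; has sesame, so not sesame-free (and 1 more) — out
C: not usable as a structure; has sesame, so not sesame-free — reject
D: only agar; none excluded — OK
E: wine and gelatin etc. — none of it excluded — valid
F: only pecan, avocado and chickpea; none excluded — keep
G: only crab and xanthan gum; none excluded — OK
H: coconut oil and cashew etc. — none of it excluded — valid
I: has milk powder, so not dairy-free — reject

6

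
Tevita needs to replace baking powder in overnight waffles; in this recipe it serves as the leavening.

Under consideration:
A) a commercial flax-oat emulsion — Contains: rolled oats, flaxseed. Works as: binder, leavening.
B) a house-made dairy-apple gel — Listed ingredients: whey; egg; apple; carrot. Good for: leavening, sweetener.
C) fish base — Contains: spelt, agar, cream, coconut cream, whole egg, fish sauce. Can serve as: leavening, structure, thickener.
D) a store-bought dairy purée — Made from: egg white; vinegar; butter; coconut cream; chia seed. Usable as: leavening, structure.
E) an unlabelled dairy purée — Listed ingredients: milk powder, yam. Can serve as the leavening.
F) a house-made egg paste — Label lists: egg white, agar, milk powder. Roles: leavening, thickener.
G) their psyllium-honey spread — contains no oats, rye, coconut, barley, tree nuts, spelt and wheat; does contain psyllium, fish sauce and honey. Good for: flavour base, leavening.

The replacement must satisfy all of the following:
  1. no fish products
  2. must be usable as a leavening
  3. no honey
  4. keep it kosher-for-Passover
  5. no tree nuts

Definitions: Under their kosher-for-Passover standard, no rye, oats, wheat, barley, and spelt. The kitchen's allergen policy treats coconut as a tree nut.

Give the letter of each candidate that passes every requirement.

A: has rolled oats, so not kosher-for-Passover — out
B: tree-nut-free, no fish — valid
C: has spelt, so not kosher-for-Passover; has fish sauce, so not fish-free (and 1 more) — reject
D: has coconut cream, so not tree-nut-free — out
E: only milk powder and yam; none excluded — OK
F: works as a leavening, no honey, no fish — valid
G: has fish sauce, so not fish-free; has honey, so not honey-free — out

B, E, F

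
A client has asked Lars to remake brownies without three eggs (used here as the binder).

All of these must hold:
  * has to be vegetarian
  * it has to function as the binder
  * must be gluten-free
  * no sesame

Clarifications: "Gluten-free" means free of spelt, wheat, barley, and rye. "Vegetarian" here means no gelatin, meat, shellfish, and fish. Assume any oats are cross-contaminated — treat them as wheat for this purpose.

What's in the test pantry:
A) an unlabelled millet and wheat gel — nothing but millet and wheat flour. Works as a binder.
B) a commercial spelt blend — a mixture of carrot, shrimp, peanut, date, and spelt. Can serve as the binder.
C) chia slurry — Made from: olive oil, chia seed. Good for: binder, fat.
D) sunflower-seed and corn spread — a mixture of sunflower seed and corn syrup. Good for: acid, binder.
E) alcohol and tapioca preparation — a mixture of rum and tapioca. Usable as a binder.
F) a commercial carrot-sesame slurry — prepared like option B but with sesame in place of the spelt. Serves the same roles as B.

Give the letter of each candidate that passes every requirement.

A: has wheat flour, so not gluten-free — reject
B: has spelt, so not gluten-free; has shrimp, so not vegetarian — out
C: only olive oil and chia seed; none excluded — OK
D: vegetarian, gluten-free — keep
E: vegetarian, no sesame — valid
F: has shrimp, so not vegetarian; has sesame, so not sesame-free — reject

C, D, E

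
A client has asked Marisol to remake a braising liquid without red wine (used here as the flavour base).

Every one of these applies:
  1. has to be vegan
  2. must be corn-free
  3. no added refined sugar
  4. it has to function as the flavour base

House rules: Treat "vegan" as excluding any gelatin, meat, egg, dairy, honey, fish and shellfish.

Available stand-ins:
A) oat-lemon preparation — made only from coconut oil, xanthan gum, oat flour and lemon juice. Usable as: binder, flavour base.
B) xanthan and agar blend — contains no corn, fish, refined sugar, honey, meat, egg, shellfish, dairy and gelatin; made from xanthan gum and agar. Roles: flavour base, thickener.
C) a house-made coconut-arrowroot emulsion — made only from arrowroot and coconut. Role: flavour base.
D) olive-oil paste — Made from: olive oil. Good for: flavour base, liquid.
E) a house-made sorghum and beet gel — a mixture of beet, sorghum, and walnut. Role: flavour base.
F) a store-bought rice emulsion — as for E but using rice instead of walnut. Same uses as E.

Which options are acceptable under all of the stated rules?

A, B, C, D, E, F

A: all constraints satisfied — valid
B: works as a flavour base, no refined sugar, no corn — valid
C: vegan, no refined sugar — keep
D: works as a flavour base, vegan, no corn — valid
E: only walnut, beet, and sorghum; none excluded — valid
F: only rice, beet and sorghum; none excluded — keep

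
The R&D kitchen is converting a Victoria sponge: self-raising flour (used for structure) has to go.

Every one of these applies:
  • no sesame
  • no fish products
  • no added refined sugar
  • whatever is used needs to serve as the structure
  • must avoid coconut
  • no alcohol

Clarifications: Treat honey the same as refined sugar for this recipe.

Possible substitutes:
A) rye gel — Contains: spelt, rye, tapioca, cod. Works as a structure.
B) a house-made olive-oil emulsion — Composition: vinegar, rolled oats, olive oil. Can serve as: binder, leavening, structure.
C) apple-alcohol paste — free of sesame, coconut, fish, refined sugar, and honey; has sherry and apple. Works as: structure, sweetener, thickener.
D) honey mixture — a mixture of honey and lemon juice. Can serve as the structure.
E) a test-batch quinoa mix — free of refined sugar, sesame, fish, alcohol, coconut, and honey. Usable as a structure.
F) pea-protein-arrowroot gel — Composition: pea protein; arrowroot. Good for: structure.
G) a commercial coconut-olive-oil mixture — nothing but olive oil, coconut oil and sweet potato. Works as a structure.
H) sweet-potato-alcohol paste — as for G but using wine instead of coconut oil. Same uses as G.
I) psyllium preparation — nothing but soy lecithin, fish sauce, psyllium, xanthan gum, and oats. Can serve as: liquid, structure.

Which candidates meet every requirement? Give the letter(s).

B, E, F

A: has cod, so not fish-free — out
B: only rolled oats, olive oil, and vinegar; none excluded — OK
C: has sherry, so not alcohol-free — out
D: has honey, so not no-added-sugar — reject
E: nothing on the exclusion list — OK
F: all constraints satisfied — valid
G: has coconut oil, so not coconut-free — out
H: has wine, so not alcohol-free — reject
I: has fish sauce, so not fish-free — no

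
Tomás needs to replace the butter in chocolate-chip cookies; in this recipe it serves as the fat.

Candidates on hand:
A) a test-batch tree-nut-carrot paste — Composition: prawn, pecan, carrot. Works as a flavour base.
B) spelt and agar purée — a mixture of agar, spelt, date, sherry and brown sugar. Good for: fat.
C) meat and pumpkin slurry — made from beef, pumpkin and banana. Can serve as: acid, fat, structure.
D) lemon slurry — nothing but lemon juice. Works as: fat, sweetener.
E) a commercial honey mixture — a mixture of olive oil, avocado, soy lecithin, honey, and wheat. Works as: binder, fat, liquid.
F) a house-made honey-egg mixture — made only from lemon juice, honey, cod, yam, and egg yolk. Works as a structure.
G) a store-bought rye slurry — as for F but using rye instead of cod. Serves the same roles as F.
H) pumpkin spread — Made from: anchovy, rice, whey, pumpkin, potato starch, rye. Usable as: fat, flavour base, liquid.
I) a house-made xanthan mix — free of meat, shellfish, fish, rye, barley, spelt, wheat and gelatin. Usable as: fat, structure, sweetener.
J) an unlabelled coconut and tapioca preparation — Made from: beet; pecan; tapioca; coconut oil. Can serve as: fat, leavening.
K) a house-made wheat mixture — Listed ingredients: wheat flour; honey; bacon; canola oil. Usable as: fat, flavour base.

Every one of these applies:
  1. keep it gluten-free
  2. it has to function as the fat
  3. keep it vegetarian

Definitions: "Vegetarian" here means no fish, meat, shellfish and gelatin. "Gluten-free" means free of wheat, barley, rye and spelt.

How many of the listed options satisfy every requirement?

A: not usable as a fat; has prawn, so not vegetarian — out
B: has spelt, so not gluten-free — out
C: has beef, so not vegetarian — out
D: only lemon juice; none excluded — keep
E: has wheat, so not gluten-free — out
F: not usable as a fat; has cod, so not vegetarian — out
G: not usable as a fat; has rye, so not gluten-free — out
H: has anchovy, so not vegetarian; has rye, so not gluten-free — reject
I: all constraints satisfied — valid
J: nothing on the exclusion list — OK
K: has bacon, so not vegetarian; has wheat flour, so not gluten-free — out

3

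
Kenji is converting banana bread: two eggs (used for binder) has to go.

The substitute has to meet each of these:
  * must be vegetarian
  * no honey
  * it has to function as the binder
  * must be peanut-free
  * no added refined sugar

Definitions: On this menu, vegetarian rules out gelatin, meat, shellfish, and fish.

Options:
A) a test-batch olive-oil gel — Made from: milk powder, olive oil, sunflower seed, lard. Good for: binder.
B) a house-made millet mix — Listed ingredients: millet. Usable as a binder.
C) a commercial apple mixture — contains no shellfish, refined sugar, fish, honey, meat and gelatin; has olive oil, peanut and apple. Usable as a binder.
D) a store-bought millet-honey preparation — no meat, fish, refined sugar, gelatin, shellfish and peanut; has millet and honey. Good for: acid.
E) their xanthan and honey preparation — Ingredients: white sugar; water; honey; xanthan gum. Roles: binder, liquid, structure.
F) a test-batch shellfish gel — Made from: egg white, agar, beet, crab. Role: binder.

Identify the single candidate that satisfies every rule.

B

A: has lard, so not vegetarian — out
B: all constraints satisfied — valid
C: has peanut, so not peanut-free — out
D: not usable as a binder; has honey, so not honey-free — reject
E: has honey, so not honey-free; has white sugar, so not no-added-sugar — no
F: has crab, so not vegetarian — no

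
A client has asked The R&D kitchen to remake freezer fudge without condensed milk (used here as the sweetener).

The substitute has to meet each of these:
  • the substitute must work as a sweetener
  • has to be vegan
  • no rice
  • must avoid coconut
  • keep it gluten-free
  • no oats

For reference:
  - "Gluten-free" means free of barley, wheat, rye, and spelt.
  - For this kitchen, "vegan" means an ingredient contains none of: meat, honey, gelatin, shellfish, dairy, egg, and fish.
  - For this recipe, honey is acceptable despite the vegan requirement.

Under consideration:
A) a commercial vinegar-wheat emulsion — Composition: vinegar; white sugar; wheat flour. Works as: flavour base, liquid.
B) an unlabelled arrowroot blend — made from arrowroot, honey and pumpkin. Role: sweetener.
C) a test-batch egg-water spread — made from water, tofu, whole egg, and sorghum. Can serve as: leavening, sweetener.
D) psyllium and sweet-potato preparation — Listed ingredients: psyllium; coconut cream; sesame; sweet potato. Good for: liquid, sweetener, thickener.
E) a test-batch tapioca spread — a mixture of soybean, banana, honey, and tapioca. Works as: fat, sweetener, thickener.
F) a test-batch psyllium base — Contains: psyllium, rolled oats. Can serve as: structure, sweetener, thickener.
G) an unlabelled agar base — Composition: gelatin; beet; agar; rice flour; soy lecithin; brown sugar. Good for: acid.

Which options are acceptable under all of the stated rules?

B, E

A: not usable as a sweetener; has wheat flour, so not gluten-free — reject
B: honey is permitted under the vegan carve-out; nothing else excluded — OK
C: has whole egg, so not vegan — out
D: has coconut cream, so not coconut-free — no
E: honey is permitted under the vegan carve-out; nothing else excluded — valid
F: has rolled oats, so not oat-free — no
G: not usable as a sweetener; has gelatin, so not vegan (and 1 more) — reject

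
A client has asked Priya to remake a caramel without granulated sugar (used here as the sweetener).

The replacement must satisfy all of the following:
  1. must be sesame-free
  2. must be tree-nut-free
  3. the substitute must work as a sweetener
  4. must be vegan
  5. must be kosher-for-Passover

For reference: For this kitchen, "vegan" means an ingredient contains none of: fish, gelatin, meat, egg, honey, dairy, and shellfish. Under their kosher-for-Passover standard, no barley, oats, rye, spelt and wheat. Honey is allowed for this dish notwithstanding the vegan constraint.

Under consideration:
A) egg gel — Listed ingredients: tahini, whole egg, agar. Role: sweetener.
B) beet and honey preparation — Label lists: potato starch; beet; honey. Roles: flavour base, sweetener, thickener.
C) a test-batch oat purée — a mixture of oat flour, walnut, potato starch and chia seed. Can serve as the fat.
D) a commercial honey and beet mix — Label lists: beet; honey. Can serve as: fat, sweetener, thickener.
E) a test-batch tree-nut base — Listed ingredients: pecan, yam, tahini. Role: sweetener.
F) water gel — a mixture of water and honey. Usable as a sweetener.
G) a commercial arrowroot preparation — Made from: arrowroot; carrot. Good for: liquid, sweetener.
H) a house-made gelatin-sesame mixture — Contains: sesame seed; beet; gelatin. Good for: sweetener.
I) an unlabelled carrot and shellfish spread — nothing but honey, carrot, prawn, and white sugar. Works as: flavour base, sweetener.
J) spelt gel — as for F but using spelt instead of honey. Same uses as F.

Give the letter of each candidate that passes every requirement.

B, D, F, G

A: has whole egg, so not vegan; has tahini, so not sesame-free — no
B: honey is permitted under the vegan carve-out; nothing else excluded — keep
C: not usable as a sweetener; has oat flour, so not kosher-for-Passover (and 1 more) — no
D: honey is permitted under the vegan carve-out; nothing else excluded — keep
E: has pecan, so not tree-nut-free; has tahini, so not sesame-free — reject
F: honey is permitted under the vegan carve-out; nothing else excluded — keep
G: nothing on the exclusion list — valid
H: has gelatin, so not vegan; has sesame seed, so not sesame-free — reject
I: has prawn, so not vegan — out
J: has spelt, so not kosher-for-Passover — reject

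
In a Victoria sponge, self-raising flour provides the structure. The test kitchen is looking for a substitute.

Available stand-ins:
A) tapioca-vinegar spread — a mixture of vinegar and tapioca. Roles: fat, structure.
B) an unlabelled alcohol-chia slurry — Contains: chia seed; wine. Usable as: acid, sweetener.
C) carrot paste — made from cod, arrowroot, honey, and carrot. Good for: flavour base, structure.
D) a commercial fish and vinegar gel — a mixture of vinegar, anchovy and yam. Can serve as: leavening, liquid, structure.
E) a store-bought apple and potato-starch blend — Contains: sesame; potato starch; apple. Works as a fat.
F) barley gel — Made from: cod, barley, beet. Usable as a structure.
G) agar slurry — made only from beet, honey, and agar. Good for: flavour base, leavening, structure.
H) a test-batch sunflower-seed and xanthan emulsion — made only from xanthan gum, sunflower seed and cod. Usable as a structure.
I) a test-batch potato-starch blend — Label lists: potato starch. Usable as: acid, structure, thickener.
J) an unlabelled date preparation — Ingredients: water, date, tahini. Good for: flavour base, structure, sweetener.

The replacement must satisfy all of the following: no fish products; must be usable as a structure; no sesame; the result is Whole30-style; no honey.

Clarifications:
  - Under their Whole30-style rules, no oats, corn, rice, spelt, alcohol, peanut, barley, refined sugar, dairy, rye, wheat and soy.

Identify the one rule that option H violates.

fish-free

usable as a structure: satisfied
Whole30-style: satisfied
honey-free: satisfied
fish-free: has cod — fails
sesame-free: satisfied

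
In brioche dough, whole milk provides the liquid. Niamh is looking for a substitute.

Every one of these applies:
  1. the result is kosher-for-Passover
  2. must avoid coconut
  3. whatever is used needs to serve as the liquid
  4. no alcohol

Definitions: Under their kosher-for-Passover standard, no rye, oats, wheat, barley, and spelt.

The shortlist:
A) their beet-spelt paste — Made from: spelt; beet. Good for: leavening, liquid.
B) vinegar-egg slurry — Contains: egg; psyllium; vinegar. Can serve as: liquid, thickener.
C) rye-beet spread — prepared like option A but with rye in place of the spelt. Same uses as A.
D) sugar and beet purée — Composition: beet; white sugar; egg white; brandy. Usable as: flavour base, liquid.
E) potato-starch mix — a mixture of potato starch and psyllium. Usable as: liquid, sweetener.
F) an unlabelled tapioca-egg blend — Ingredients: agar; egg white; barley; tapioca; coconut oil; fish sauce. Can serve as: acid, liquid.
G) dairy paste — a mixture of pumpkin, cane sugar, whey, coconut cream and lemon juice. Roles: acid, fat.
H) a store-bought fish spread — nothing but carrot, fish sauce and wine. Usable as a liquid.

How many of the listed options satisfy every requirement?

2

A: has spelt, so not kosher-for-Passover — reject
B: nothing on the exclusion list — valid
C: has rye, so not kosher-for-Passover — reject
D: has brandy, so not alcohol-free — reject
E: all constraints satisfied — valid
F: has barley, so not kosher-for-Passover; has coconut oil, so not coconut-free — reject
G: not usable as a liquid; has coconut cream, so not coconut-free — no
H: has wine, so not alcohol-free — no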